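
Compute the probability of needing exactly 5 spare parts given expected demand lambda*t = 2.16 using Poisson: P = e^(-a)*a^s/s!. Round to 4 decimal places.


a = 2.16, s = 5
e^(-a) = e^(-2.16) = 0.1153
a^s = 2.16^5 = 47.0185
s! = 120
P = 0.1153 * 47.0185 / 120
P = 0.0452

0.0452


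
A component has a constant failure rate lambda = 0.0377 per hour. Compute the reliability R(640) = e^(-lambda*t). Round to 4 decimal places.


lambda = 0.0377
t = 640
lambda * t = 24.128
R(t) = e^(-24.128)
R(t) = 0.0

0.0


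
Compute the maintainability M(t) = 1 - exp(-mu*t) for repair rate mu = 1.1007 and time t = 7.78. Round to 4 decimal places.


mu = 1.1007, t = 7.78
mu * t = 1.1007 * 7.78 = 8.5634
exp(-8.5634) = 0.0002
M(t) = 1 - 0.0002
M(t) = 0.9998

0.9998


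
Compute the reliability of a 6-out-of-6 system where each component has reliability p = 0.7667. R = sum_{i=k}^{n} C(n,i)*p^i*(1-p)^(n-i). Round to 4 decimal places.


k = 6, n = 6, p = 0.7667
i=6: C(6,6)=1 * 0.7667^6 * 0.2333^0 = 0.2031
R = sum of terms = 0.2031

0.2031


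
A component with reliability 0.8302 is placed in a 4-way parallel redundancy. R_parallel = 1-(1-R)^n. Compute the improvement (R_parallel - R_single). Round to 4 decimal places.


R_single = 0.8302, n = 4
1 - R_single = 0.1698
(1 - R_single)^n = 0.1698^4 = 0.0008
R_parallel = 1 - 0.0008 = 0.9992
Improvement = 0.9992 - 0.8302
Improvement = 0.169

0.169


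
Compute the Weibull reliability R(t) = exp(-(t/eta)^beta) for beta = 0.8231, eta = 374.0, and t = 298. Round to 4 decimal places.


beta = 0.8231, eta = 374.0, t = 298
t/eta = 298 / 374.0 = 0.7968
(t/eta)^beta = 0.7968^0.8231 = 0.8295
R(t) = exp(-0.8295)
R(t) = 0.4363

0.4363


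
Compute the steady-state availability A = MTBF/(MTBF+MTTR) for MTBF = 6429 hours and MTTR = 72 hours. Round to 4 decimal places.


MTBF = 6429
MTTR = 72
MTBF + MTTR = 6501
A = 6429 / 6501
A = 0.9889

0.9889


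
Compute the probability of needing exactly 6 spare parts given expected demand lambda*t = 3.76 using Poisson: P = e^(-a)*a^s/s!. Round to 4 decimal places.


a = 3.76, s = 6
e^(-a) = e^(-3.76) = 0.0233
a^s = 3.76^6 = 2825.7066
s! = 720
P = 0.0233 * 2825.7066 / 720
P = 0.0914

0.0914


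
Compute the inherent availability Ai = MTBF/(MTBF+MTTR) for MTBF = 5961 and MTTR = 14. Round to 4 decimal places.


MTBF = 5961
MTTR = 14
MTBF + MTTR = 5975
Ai = 5961 / 5975
Ai = 0.9977

0.9977


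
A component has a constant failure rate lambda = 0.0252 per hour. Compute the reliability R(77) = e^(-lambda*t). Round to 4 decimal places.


lambda = 0.0252
t = 77
lambda * t = 1.9404
R(t) = e^(-1.9404)
R(t) = 0.1436

0.1436


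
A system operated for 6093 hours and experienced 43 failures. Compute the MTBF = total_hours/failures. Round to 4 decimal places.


total_hours = 6093
failures = 43
MTBF = 6093 / 43
MTBF = 141.6977

141.6977


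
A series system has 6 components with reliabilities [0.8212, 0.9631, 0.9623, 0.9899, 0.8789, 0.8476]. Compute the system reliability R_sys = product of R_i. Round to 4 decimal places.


Components: [0.8212, 0.9631, 0.9623, 0.9899, 0.8789, 0.8476]
After component 1 (R=0.8212): product = 0.8212
After component 2 (R=0.9631): product = 0.7909
After component 3 (R=0.9623): product = 0.7611
After component 4 (R=0.9899): product = 0.7534
After component 5 (R=0.8789): product = 0.6622
After component 6 (R=0.8476): product = 0.5612
R_sys = 0.5612

0.5612


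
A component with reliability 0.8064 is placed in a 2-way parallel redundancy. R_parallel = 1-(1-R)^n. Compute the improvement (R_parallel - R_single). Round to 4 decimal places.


R_single = 0.8064, n = 2
1 - R_single = 0.1936
(1 - R_single)^n = 0.1936^2 = 0.0375
R_parallel = 1 - 0.0375 = 0.9625
Improvement = 0.9625 - 0.8064
Improvement = 0.1561

0.1561


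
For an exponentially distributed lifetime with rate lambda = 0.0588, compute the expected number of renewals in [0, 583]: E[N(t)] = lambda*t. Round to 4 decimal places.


lambda = 0.0588
t = 583
E[N(t)] = lambda * t
E[N(t)] = 0.0588 * 583
E[N(t)] = 34.2804

34.2804


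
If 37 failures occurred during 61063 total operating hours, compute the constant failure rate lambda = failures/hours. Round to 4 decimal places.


failures = 37
total_hours = 61063
lambda = 37 / 61063
lambda = 0.0006

0.0006


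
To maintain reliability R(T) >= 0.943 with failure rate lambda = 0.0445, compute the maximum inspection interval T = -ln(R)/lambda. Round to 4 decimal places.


R_target = 0.943
lambda = 0.0445
-ln(0.943) = 0.0587
T = 0.0587 / 0.0445
T = 1.3189

1.3189


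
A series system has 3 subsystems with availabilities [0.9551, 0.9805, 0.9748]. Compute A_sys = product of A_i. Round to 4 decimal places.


Subsystems: [0.9551, 0.9805, 0.9748]
After subsystem 1 (A=0.9551): product = 0.9551
After subsystem 2 (A=0.9805): product = 0.9365
After subsystem 3 (A=0.9748): product = 0.9129
A_sys = 0.9129

0.9129


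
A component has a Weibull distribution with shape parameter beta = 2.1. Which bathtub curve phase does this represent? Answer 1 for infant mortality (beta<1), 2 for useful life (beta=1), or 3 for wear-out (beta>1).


beta = 2.1
Compare beta to 1:
beta < 1 => infant mortality (phase 1)
beta = 1 => useful life (phase 2)
beta > 1 => wear-out (phase 3)
Since beta = 2.1, this is wear-out (increasing failure rate)
Phase = 3

3


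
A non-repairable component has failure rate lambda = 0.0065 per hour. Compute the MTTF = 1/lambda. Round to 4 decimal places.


lambda = 0.0065
MTTF = 1 / 0.0065
MTTF = 153.8462

153.8462


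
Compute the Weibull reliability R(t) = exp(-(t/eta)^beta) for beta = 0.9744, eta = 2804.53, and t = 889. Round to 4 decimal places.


beta = 0.9744, eta = 2804.53, t = 889
t/eta = 889 / 2804.53 = 0.317
(t/eta)^beta = 0.317^0.9744 = 0.3264
R(t) = exp(-0.3264)
R(t) = 0.7215

0.7215


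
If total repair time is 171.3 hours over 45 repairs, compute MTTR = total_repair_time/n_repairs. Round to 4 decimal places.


total_repair_time = 171.3
n_repairs = 45
MTTR = 171.3 / 45
MTTR = 3.8067

3.8067


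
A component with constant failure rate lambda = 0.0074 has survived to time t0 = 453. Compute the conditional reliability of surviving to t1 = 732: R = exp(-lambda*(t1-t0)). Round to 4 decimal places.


lambda = 0.0074
t0 = 453, t1 = 732
t1 - t0 = 279
lambda * (t1-t0) = 0.0074 * 279 = 2.0646
R = exp(-2.0646)
R = 0.1269

0.1269


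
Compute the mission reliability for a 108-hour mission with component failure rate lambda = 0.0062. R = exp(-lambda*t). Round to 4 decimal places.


lambda = 0.0062
mission_time = 108
lambda * t = 0.0062 * 108 = 0.6696
R = exp(-0.6696)
R = 0.5119

0.5119


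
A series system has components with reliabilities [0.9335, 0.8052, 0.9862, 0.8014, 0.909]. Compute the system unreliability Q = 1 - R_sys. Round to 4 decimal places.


Components: [0.9335, 0.8052, 0.9862, 0.8014, 0.909]
After component 1: product = 0.9335
After component 2: product = 0.7517
After component 3: product = 0.7413
After component 4: product = 0.5941
After component 5: product = 0.54
R_sys = 0.54
Q = 1 - 0.54 = 0.46

0.46


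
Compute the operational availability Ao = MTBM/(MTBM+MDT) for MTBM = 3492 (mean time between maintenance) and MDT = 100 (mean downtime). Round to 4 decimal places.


MTBM = 3492
MDT = 100
MTBM + MDT = 3592
Ao = 3492 / 3592
Ao = 0.9722

0.9722


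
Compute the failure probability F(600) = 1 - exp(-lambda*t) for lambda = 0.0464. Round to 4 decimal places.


lambda = 0.0464, t = 600
lambda * t = 27.84
exp(-27.84) = 0.0
F(t) = 1 - 0.0
F(t) = 1.0

1.0


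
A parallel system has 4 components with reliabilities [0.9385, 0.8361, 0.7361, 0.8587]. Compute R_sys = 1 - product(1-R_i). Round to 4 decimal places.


Components: [0.9385, 0.8361, 0.7361, 0.8587]
(1 - 0.9385) = 0.0615, running product = 0.0615
(1 - 0.8361) = 0.1639, running product = 0.0101
(1 - 0.7361) = 0.2639, running product = 0.0027
(1 - 0.8587) = 0.1413, running product = 0.0004
Product of (1-R_i) = 0.0004
R_sys = 1 - 0.0004 = 0.9996

0.9996


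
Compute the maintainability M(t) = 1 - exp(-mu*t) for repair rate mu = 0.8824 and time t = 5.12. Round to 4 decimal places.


mu = 0.8824, t = 5.12
mu * t = 0.8824 * 5.12 = 4.5179
exp(-4.5179) = 0.0109
M(t) = 1 - 0.0109
M(t) = 0.9891

0.9891


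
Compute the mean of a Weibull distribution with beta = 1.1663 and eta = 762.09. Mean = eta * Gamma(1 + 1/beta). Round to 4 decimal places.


beta = 1.1663, eta = 762.09
1/beta = 0.8574
1 + 1/beta = 1.8574
Gamma(1.8574) = 0.9479
Mean = 762.09 * 0.9479
Mean = 722.3727

722.3727


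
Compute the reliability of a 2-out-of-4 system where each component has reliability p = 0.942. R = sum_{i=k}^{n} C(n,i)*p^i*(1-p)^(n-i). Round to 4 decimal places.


k = 2, n = 4, p = 0.942
i=2: C(4,2)=6 * 0.942^2 * 0.058^2 = 0.0179
i=3: C(4,3)=4 * 0.942^3 * 0.058^1 = 0.1939
i=4: C(4,4)=1 * 0.942^4 * 0.058^0 = 0.7874
R = sum of terms = 0.9993

0.9993


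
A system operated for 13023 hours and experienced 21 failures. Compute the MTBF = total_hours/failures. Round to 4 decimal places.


total_hours = 13023
failures = 21
MTBF = 13023 / 21
MTBF = 620.1429

620.1429


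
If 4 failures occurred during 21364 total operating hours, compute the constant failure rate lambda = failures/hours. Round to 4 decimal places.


failures = 4
total_hours = 21364
lambda = 4 / 21364
lambda = 0.0002

0.0002


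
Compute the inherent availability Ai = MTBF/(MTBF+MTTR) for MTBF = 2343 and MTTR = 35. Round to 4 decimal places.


MTBF = 2343
MTTR = 35
MTBF + MTTR = 2378
Ai = 2343 / 2378
Ai = 0.9853

0.9853


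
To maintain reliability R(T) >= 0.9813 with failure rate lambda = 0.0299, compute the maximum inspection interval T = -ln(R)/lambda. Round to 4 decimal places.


R_target = 0.9813
lambda = 0.0299
-ln(0.9813) = 0.0189
T = 0.0189 / 0.0299
T = 0.6313

0.6313


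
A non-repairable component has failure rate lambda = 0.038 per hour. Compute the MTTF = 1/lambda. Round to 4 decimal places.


lambda = 0.038
MTTF = 1 / 0.038
MTTF = 26.3158

26.3158


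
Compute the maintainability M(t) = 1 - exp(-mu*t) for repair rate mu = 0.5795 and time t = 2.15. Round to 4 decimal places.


mu = 0.5795, t = 2.15
mu * t = 0.5795 * 2.15 = 1.2459
exp(-1.2459) = 0.2877
M(t) = 1 - 0.2877
M(t) = 0.7123

0.7123


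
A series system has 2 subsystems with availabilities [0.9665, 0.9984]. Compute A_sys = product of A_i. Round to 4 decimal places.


Subsystems: [0.9665, 0.9984]
After subsystem 1 (A=0.9665): product = 0.9665
After subsystem 2 (A=0.9984): product = 0.965
A_sys = 0.965

0.965


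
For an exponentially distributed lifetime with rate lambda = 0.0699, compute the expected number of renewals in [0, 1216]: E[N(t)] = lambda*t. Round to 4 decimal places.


lambda = 0.0699
t = 1216
E[N(t)] = lambda * t
E[N(t)] = 0.0699 * 1216
E[N(t)] = 84.9984

84.9984


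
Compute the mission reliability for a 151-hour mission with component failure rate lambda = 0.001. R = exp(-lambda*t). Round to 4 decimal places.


lambda = 0.001
mission_time = 151
lambda * t = 0.001 * 151 = 0.151
R = exp(-0.151)
R = 0.8598

0.8598


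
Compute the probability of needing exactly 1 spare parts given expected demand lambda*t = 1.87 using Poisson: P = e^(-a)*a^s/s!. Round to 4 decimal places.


a = 1.87, s = 1
e^(-a) = e^(-1.87) = 0.1541
a^s = 1.87^1 = 1.87
s! = 1
P = 0.1541 * 1.87 / 1
P = 0.2882

0.2882


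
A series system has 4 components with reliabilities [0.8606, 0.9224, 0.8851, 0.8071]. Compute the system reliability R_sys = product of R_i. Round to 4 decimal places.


Components: [0.8606, 0.9224, 0.8851, 0.8071]
After component 1 (R=0.8606): product = 0.8606
After component 2 (R=0.9224): product = 0.7938
After component 3 (R=0.8851): product = 0.7026
After component 4 (R=0.8071): product = 0.5671
R_sys = 0.5671

0.5671


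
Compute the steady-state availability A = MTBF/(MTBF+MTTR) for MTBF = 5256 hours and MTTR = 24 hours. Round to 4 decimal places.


MTBF = 5256
MTTR = 24
MTBF + MTTR = 5280
A = 5256 / 5280
A = 0.9955

0.9955


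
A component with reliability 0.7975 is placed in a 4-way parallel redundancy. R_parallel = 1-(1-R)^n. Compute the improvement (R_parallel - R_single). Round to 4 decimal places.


R_single = 0.7975, n = 4
1 - R_single = 0.2025
(1 - R_single)^n = 0.2025^4 = 0.0017
R_parallel = 1 - 0.0017 = 0.9983
Improvement = 0.9983 - 0.7975
Improvement = 0.2008

0.2008


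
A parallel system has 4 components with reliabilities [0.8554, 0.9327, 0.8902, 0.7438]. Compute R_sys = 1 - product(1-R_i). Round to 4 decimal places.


Components: [0.8554, 0.9327, 0.8902, 0.7438]
(1 - 0.8554) = 0.1446, running product = 0.1446
(1 - 0.9327) = 0.0673, running product = 0.0097
(1 - 0.8902) = 0.1098, running product = 0.0011
(1 - 0.7438) = 0.2562, running product = 0.0003
Product of (1-R_i) = 0.0003
R_sys = 1 - 0.0003 = 0.9997

0.9997


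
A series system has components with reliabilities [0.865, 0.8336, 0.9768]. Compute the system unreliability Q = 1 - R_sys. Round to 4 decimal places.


Components: [0.865, 0.8336, 0.9768]
After component 1: product = 0.865
After component 2: product = 0.7211
After component 3: product = 0.7043
R_sys = 0.7043
Q = 1 - 0.7043 = 0.2957

0.2957


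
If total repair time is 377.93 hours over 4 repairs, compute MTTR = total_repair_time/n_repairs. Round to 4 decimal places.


total_repair_time = 377.93
n_repairs = 4
MTTR = 377.93 / 4
MTTR = 94.4825

94.4825


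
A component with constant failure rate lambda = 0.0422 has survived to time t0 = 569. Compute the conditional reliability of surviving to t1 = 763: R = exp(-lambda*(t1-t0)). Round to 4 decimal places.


lambda = 0.0422
t0 = 569, t1 = 763
t1 - t0 = 194
lambda * (t1-t0) = 0.0422 * 194 = 8.1868
R = exp(-8.1868)
R = 0.0003

0.0003


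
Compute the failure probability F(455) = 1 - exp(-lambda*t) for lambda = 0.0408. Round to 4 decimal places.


lambda = 0.0408, t = 455
lambda * t = 18.564
exp(-18.564) = 0.0
F(t) = 1 - 0.0
F(t) = 1.0

1.0


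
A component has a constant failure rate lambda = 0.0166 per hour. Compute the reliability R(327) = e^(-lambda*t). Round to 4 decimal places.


lambda = 0.0166
t = 327
lambda * t = 5.4282
R(t) = e^(-5.4282)
R(t) = 0.0044

0.0044


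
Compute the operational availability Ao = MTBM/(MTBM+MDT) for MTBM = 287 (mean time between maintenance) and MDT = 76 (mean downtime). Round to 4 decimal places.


MTBM = 287
MDT = 76
MTBM + MDT = 363
Ao = 287 / 363
Ao = 0.7906

0.7906


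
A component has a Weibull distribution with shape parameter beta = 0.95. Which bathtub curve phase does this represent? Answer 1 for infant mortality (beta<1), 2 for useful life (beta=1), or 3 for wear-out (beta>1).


beta = 0.95
Compare beta to 1:
beta < 1 => infant mortality (phase 1)
beta = 1 => useful life (phase 2)
beta > 1 => wear-out (phase 3)
Since beta = 0.95, this is infant mortality (decreasing failure rate)
Phase = 1

1


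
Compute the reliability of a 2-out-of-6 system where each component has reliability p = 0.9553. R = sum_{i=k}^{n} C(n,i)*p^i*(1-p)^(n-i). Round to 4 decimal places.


k = 2, n = 6, p = 0.9553
i=2: C(6,2)=15 * 0.9553^2 * 0.0447^4 = 0.0001
i=3: C(6,3)=20 * 0.9553^3 * 0.0447^3 = 0.0016
i=4: C(6,4)=15 * 0.9553^4 * 0.0447^2 = 0.025
i=5: C(6,5)=6 * 0.9553^5 * 0.0447^1 = 0.2134
i=6: C(6,6)=1 * 0.9553^6 * 0.0447^0 = 0.76
R = sum of terms = 1.0

1.0


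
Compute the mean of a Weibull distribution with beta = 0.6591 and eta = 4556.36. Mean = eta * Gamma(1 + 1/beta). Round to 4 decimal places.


beta = 0.6591, eta = 4556.36
1/beta = 1.5172
1 + 1/beta = 2.5172
Gamma(2.5172) = 1.3456
Mean = 4556.36 * 1.3456
Mean = 6131.1854

6131.1854


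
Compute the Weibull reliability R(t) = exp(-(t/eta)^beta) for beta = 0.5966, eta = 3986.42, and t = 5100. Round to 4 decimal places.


beta = 0.5966, eta = 3986.42, t = 5100
t/eta = 5100 / 3986.42 = 1.2793
(t/eta)^beta = 1.2793^0.5966 = 1.1583
R(t) = exp(-1.1583)
R(t) = 0.314

0.314


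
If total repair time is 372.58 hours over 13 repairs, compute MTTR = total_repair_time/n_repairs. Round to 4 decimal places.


total_repair_time = 372.58
n_repairs = 13
MTTR = 372.58 / 13
MTTR = 28.66

28.66


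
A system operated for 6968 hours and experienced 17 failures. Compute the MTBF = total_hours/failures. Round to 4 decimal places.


total_hours = 6968
failures = 17
MTBF = 6968 / 17
MTBF = 409.8824

409.8824


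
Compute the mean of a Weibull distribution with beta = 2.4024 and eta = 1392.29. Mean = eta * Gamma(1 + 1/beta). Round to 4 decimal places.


beta = 2.4024, eta = 1392.29
1/beta = 0.4163
1 + 1/beta = 1.4163
Gamma(1.4163) = 0.8865
Mean = 1392.29 * 0.8865
Mean = 1234.2631

1234.2631


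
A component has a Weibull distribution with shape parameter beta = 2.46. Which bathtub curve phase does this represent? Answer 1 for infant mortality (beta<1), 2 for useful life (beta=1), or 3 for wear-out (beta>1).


beta = 2.46
Compare beta to 1:
beta < 1 => infant mortality (phase 1)
beta = 1 => useful life (phase 2)
beta > 1 => wear-out (phase 3)
Since beta = 2.46, this is wear-out (increasing failure rate)
Phase = 3

3


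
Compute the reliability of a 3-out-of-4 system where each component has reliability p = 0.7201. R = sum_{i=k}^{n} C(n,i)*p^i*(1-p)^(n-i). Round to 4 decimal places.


k = 3, n = 4, p = 0.7201
i=3: C(4,3)=4 * 0.7201^3 * 0.2799^1 = 0.4181
i=4: C(4,4)=1 * 0.7201^4 * 0.2799^0 = 0.2689
R = sum of terms = 0.687

0.687


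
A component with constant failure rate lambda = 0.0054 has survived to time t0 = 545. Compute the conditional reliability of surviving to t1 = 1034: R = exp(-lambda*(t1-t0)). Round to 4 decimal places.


lambda = 0.0054
t0 = 545, t1 = 1034
t1 - t0 = 489
lambda * (t1-t0) = 0.0054 * 489 = 2.6406
R = exp(-2.6406)
R = 0.0713

0.0713


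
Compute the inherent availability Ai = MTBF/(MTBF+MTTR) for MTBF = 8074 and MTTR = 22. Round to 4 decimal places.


MTBF = 8074
MTTR = 22
MTBF + MTTR = 8096
Ai = 8074 / 8096
Ai = 0.9973

0.9973


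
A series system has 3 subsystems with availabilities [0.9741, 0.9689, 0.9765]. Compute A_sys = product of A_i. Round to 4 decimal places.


Subsystems: [0.9741, 0.9689, 0.9765]
After subsystem 1 (A=0.9741): product = 0.9741
After subsystem 2 (A=0.9689): product = 0.9438
After subsystem 3 (A=0.9765): product = 0.9216
A_sys = 0.9216

0.9216


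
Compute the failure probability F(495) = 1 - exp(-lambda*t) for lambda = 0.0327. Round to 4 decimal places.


lambda = 0.0327, t = 495
lambda * t = 16.1865
exp(-16.1865) = 0.0
F(t) = 1 - 0.0
F(t) = 1.0

1.0


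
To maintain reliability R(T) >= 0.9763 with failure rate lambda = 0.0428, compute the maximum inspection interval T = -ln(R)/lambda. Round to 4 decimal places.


R_target = 0.9763
lambda = 0.0428
-ln(0.9763) = 0.024
T = 0.024 / 0.0428
T = 0.5604

0.5604


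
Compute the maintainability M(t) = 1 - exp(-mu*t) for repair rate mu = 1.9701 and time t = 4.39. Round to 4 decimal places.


mu = 1.9701, t = 4.39
mu * t = 1.9701 * 4.39 = 8.6487
exp(-8.6487) = 0.0002
M(t) = 1 - 0.0002
M(t) = 0.9998

0.9998


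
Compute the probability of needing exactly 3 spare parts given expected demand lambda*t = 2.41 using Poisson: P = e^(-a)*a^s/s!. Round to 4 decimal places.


a = 2.41, s = 3
e^(-a) = e^(-2.41) = 0.0898
a^s = 2.41^3 = 13.9975
s! = 6
P = 0.0898 * 13.9975 / 6
P = 0.2095

0.2095


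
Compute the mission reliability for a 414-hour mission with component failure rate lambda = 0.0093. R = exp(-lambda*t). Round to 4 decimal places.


lambda = 0.0093
mission_time = 414
lambda * t = 0.0093 * 414 = 3.8502
R = exp(-3.8502)
R = 0.0213

0.0213


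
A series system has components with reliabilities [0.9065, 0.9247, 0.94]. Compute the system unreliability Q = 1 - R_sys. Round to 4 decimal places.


Components: [0.9065, 0.9247, 0.94]
After component 1: product = 0.9065
After component 2: product = 0.8382
After component 3: product = 0.7879
R_sys = 0.7879
Q = 1 - 0.7879 = 0.2121

0.2121


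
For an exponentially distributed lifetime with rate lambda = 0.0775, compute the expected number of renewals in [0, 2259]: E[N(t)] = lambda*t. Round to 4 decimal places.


lambda = 0.0775
t = 2259
E[N(t)] = lambda * t
E[N(t)] = 0.0775 * 2259
E[N(t)] = 175.0725

175.0725


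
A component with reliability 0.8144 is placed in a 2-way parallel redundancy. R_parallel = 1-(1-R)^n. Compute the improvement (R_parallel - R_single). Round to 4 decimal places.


R_single = 0.8144, n = 2
1 - R_single = 0.1856
(1 - R_single)^n = 0.1856^2 = 0.0344
R_parallel = 1 - 0.0344 = 0.9656
Improvement = 0.9656 - 0.8144
Improvement = 0.1512

0.1512


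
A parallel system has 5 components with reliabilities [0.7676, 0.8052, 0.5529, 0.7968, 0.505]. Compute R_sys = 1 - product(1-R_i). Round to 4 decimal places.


Components: [0.7676, 0.8052, 0.5529, 0.7968, 0.505]
(1 - 0.7676) = 0.2324, running product = 0.2324
(1 - 0.8052) = 0.1948, running product = 0.0453
(1 - 0.5529) = 0.4471, running product = 0.0202
(1 - 0.7968) = 0.2032, running product = 0.0041
(1 - 0.505) = 0.495, running product = 0.002
Product of (1-R_i) = 0.002
R_sys = 1 - 0.002 = 0.998

0.998


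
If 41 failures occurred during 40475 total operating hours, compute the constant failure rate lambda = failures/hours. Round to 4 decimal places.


failures = 41
total_hours = 40475
lambda = 41 / 40475
lambda = 0.001

0.001


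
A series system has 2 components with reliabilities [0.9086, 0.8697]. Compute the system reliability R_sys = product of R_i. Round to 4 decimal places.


Components: [0.9086, 0.8697]
After component 1 (R=0.9086): product = 0.9086
After component 2 (R=0.8697): product = 0.7902
R_sys = 0.7902

0.7902


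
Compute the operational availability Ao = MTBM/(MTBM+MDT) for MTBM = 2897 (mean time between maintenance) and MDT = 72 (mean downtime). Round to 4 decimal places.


MTBM = 2897
MDT = 72
MTBM + MDT = 2969
Ao = 2897 / 2969
Ao = 0.9757

0.9757


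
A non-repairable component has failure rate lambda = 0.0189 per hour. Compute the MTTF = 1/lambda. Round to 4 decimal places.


lambda = 0.0189
MTTF = 1 / 0.0189
MTTF = 52.9101

52.9101


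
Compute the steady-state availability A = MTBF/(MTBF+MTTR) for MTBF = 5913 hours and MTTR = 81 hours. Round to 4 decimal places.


MTBF = 5913
MTTR = 81
MTBF + MTTR = 5994
A = 5913 / 5994
A = 0.9865

0.9865


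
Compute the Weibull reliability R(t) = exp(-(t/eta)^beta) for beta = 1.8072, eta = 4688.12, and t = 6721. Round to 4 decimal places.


beta = 1.8072, eta = 4688.12, t = 6721
t/eta = 6721 / 4688.12 = 1.4336
(t/eta)^beta = 1.4336^1.8072 = 1.9174
R(t) = exp(-1.9174)
R(t) = 0.147

0.147


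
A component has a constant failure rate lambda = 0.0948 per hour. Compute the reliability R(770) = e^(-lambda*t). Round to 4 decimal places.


lambda = 0.0948
t = 770
lambda * t = 72.996
R(t) = e^(-72.996)
R(t) = 0.0

0.0


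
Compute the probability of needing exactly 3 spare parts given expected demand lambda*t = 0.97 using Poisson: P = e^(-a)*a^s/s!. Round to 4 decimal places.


a = 0.97, s = 3
e^(-a) = e^(-0.97) = 0.3791
a^s = 0.97^3 = 0.9127
s! = 6
P = 0.3791 * 0.9127 / 6
P = 0.0577

0.0577


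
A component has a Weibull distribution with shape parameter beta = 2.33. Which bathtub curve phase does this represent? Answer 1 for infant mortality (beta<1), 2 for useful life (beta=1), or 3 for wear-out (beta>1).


beta = 2.33
Compare beta to 1:
beta < 1 => infant mortality (phase 1)
beta = 1 => useful life (phase 2)
beta > 1 => wear-out (phase 3)
Since beta = 2.33, this is wear-out (increasing failure rate)
Phase = 3

3


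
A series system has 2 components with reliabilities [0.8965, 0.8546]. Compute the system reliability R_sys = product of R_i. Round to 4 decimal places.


Components: [0.8965, 0.8546]
After component 1 (R=0.8965): product = 0.8965
After component 2 (R=0.8546): product = 0.7661
R_sys = 0.7661

0.7661


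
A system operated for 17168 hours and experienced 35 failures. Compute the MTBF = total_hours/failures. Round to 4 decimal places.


total_hours = 17168
failures = 35
MTBF = 17168 / 35
MTBF = 490.5143

490.5143


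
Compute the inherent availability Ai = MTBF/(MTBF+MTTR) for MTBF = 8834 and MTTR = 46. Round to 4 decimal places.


MTBF = 8834
MTTR = 46
MTBF + MTTR = 8880
Ai = 8834 / 8880
Ai = 0.9948

0.9948


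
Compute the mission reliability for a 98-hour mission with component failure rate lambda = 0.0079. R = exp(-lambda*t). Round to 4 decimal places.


lambda = 0.0079
mission_time = 98
lambda * t = 0.0079 * 98 = 0.7742
R = exp(-0.7742)
R = 0.4611

0.4611


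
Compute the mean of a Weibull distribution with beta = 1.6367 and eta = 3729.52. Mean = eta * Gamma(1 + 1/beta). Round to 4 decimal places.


beta = 1.6367, eta = 3729.52
1/beta = 0.611
1 + 1/beta = 1.611
Gamma(1.611) = 0.8948
Mean = 3729.52 * 0.8948
Mean = 3337.1732

3337.1732


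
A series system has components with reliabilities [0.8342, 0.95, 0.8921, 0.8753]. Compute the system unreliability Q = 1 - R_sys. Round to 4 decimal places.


Components: [0.8342, 0.95, 0.8921, 0.8753]
After component 1: product = 0.8342
After component 2: product = 0.7925
After component 3: product = 0.707
After component 4: product = 0.6188
R_sys = 0.6188
Q = 1 - 0.6188 = 0.3812

0.3812


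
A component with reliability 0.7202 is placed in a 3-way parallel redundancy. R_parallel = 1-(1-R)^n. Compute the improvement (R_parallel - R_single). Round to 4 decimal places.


R_single = 0.7202, n = 3
1 - R_single = 0.2798
(1 - R_single)^n = 0.2798^3 = 0.0219
R_parallel = 1 - 0.0219 = 0.9781
Improvement = 0.9781 - 0.7202
Improvement = 0.2579

0.2579


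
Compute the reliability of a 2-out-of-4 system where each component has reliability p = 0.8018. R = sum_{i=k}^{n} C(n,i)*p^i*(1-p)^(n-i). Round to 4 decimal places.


k = 2, n = 4, p = 0.8018
i=2: C(4,2)=6 * 0.8018^2 * 0.1982^2 = 0.1515
i=3: C(4,3)=4 * 0.8018^3 * 0.1982^1 = 0.4087
i=4: C(4,4)=1 * 0.8018^4 * 0.1982^0 = 0.4133
R = sum of terms = 0.9735

0.9735


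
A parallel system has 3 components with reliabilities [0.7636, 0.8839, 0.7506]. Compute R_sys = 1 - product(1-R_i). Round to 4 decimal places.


Components: [0.7636, 0.8839, 0.7506]
(1 - 0.7636) = 0.2364, running product = 0.2364
(1 - 0.8839) = 0.1161, running product = 0.0274
(1 - 0.7506) = 0.2494, running product = 0.0068
Product of (1-R_i) = 0.0068
R_sys = 1 - 0.0068 = 0.9932

0.9932


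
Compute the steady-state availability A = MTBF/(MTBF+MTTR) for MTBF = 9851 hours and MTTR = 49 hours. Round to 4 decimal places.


MTBF = 9851
MTTR = 49
MTBF + MTTR = 9900
A = 9851 / 9900
A = 0.9951

0.9951


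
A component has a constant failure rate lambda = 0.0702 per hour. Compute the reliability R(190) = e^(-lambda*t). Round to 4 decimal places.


lambda = 0.0702
t = 190
lambda * t = 13.338
R(t) = e^(-13.338)
R(t) = 0.0

0.0


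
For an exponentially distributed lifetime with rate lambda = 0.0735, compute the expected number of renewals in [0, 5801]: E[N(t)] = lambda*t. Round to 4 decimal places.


lambda = 0.0735
t = 5801
E[N(t)] = lambda * t
E[N(t)] = 0.0735 * 5801
E[N(t)] = 426.3735

426.3735


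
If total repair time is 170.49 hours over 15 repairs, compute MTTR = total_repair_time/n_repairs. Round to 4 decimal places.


total_repair_time = 170.49
n_repairs = 15
MTTR = 170.49 / 15
MTTR = 11.366

11.366


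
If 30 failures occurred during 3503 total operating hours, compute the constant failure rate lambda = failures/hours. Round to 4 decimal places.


failures = 30
total_hours = 3503
lambda = 30 / 3503
lambda = 0.0086

0.0086


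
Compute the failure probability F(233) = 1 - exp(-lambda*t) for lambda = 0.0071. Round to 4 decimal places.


lambda = 0.0071, t = 233
lambda * t = 1.6543
exp(-1.6543) = 0.1912
F(t) = 1 - 0.1912
F(t) = 0.8088

0.8088


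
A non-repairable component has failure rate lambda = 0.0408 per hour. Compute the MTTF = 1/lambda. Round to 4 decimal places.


lambda = 0.0408
MTTF = 1 / 0.0408
MTTF = 24.5098

24.5098


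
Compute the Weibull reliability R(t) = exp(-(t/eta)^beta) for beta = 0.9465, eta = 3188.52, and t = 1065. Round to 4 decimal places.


beta = 0.9465, eta = 3188.52, t = 1065
t/eta = 1065 / 3188.52 = 0.334
(t/eta)^beta = 0.334^0.9465 = 0.3542
R(t) = exp(-0.3542)
R(t) = 0.7017

0.7017


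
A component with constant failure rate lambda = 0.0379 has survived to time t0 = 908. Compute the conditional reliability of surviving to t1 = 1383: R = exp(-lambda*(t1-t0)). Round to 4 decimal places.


lambda = 0.0379
t0 = 908, t1 = 1383
t1 - t0 = 475
lambda * (t1-t0) = 0.0379 * 475 = 18.0025
R = exp(-18.0025)
R = 0.0

0.0


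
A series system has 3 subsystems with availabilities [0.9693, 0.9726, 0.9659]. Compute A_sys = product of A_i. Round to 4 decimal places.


Subsystems: [0.9693, 0.9726, 0.9659]
After subsystem 1 (A=0.9693): product = 0.9693
After subsystem 2 (A=0.9726): product = 0.9427
After subsystem 3 (A=0.9659): product = 0.9106
A_sys = 0.9106

0.9106


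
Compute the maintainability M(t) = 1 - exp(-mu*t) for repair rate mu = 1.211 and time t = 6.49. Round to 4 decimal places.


mu = 1.211, t = 6.49
mu * t = 1.211 * 6.49 = 7.8594
exp(-7.8594) = 0.0004
M(t) = 1 - 0.0004
M(t) = 0.9996

0.9996


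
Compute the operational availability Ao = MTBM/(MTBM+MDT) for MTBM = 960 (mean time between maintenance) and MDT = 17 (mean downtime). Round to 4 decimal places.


MTBM = 960
MDT = 17
MTBM + MDT = 977
Ao = 960 / 977
Ao = 0.9826

0.9826


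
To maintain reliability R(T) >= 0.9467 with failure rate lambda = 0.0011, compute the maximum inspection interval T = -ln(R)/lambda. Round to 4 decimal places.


R_target = 0.9467
lambda = 0.0011
-ln(0.9467) = 0.0548
T = 0.0548 / 0.0011
T = 49.7937

49.7937


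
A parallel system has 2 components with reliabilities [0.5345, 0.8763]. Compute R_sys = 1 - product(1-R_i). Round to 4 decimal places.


Components: [0.5345, 0.8763]
(1 - 0.5345) = 0.4655, running product = 0.4655
(1 - 0.8763) = 0.1237, running product = 0.0576
Product of (1-R_i) = 0.0576
R_sys = 1 - 0.0576 = 0.9424

0.9424


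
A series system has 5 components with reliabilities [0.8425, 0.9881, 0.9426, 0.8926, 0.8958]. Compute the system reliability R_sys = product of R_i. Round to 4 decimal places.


Components: [0.8425, 0.9881, 0.9426, 0.8926, 0.8958]
After component 1 (R=0.8425): product = 0.8425
After component 2 (R=0.9881): product = 0.8325
After component 3 (R=0.9426): product = 0.7847
After component 4 (R=0.8926): product = 0.7004
After component 5 (R=0.8958): product = 0.6274
R_sys = 0.6274

0.6274


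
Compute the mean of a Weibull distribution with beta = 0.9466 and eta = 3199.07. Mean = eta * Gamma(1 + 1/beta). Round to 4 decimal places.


beta = 0.9466, eta = 3199.07
1/beta = 1.0564
1 + 1/beta = 2.0564
Gamma(2.0564) = 1.0252
Mean = 3199.07 * 1.0252
Mean = 3279.6108

3279.6108


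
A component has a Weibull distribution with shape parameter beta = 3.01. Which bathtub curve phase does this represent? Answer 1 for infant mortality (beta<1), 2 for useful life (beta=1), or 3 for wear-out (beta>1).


beta = 3.01
Compare beta to 1:
beta < 1 => infant mortality (phase 1)
beta = 1 => useful life (phase 2)
beta > 1 => wear-out (phase 3)
Since beta = 3.01, this is wear-out (increasing failure rate)
Phase = 3

3


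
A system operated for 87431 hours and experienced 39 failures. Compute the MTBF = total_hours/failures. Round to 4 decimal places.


total_hours = 87431
failures = 39
MTBF = 87431 / 39
MTBF = 2241.8205

2241.8205


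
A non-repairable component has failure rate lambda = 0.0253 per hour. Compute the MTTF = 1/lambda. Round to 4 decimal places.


lambda = 0.0253
MTTF = 1 / 0.0253
MTTF = 39.5257

39.5257


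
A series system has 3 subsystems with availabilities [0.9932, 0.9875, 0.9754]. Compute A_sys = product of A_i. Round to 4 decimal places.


Subsystems: [0.9932, 0.9875, 0.9754]
After subsystem 1 (A=0.9932): product = 0.9932
After subsystem 2 (A=0.9875): product = 0.9808
After subsystem 3 (A=0.9754): product = 0.9567
A_sys = 0.9567

0.9567


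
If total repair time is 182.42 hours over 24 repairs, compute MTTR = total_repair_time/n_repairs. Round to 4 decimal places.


total_repair_time = 182.42
n_repairs = 24
MTTR = 182.42 / 24
MTTR = 7.6008

7.6008


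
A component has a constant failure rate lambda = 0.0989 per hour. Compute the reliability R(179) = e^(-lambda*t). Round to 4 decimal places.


lambda = 0.0989
t = 179
lambda * t = 17.7031
R(t) = e^(-17.7031)
R(t) = 0.0

0.0


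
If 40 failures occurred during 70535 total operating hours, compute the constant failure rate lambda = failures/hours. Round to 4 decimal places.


failures = 40
total_hours = 70535
lambda = 40 / 70535
lambda = 0.0006

0.0006


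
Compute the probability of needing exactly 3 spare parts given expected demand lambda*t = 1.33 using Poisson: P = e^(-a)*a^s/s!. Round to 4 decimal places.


a = 1.33, s = 3
e^(-a) = e^(-1.33) = 0.2645
a^s = 1.33^3 = 2.3526
s! = 6
P = 0.2645 * 2.3526 / 6
P = 0.1037

0.1037


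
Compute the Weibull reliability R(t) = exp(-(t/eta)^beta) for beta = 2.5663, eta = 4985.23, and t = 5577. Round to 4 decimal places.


beta = 2.5663, eta = 4985.23, t = 5577
t/eta = 5577 / 4985.23 = 1.1187
(t/eta)^beta = 1.1187^2.5663 = 1.3336
R(t) = exp(-1.3336)
R(t) = 0.2635

0.2635


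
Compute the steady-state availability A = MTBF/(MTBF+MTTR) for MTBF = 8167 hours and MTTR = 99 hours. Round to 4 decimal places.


MTBF = 8167
MTTR = 99
MTBF + MTTR = 8266
A = 8167 / 8266
A = 0.988

0.988


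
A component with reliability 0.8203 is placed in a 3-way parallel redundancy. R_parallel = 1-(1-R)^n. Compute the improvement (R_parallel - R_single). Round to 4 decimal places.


R_single = 0.8203, n = 3
1 - R_single = 0.1797
(1 - R_single)^n = 0.1797^3 = 0.0058
R_parallel = 1 - 0.0058 = 0.9942
Improvement = 0.9942 - 0.8203
Improvement = 0.1739

0.1739


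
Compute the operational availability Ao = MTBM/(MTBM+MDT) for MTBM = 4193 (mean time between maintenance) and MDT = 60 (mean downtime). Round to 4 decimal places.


MTBM = 4193
MDT = 60
MTBM + MDT = 4253
Ao = 4193 / 4253
Ao = 0.9859

0.9859


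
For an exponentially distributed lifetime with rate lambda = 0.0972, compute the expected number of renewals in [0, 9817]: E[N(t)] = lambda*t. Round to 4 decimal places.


lambda = 0.0972
t = 9817
E[N(t)] = lambda * t
E[N(t)] = 0.0972 * 9817
E[N(t)] = 954.2124

954.2124


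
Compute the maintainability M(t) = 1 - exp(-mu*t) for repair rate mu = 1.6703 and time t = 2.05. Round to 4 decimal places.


mu = 1.6703, t = 2.05
mu * t = 1.6703 * 2.05 = 3.4241
exp(-3.4241) = 0.0326
M(t) = 1 - 0.0326
M(t) = 0.9674

0.9674


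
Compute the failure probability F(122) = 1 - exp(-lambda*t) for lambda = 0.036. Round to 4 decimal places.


lambda = 0.036, t = 122
lambda * t = 4.392
exp(-4.392) = 0.0124
F(t) = 1 - 0.0124
F(t) = 0.9876

0.9876


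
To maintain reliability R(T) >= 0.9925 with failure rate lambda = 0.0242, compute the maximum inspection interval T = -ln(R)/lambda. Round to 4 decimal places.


R_target = 0.9925
lambda = 0.0242
-ln(0.9925) = 0.0075
T = 0.0075 / 0.0242
T = 0.3111

0.3111


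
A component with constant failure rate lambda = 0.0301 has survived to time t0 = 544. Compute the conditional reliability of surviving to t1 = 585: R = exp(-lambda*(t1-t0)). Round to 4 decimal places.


lambda = 0.0301
t0 = 544, t1 = 585
t1 - t0 = 41
lambda * (t1-t0) = 0.0301 * 41 = 1.2341
R = exp(-1.2341)
R = 0.2911

0.2911


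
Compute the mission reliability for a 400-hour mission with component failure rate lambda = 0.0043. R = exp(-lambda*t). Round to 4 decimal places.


lambda = 0.0043
mission_time = 400
lambda * t = 0.0043 * 400 = 1.72
R = exp(-1.72)
R = 0.1791

0.1791


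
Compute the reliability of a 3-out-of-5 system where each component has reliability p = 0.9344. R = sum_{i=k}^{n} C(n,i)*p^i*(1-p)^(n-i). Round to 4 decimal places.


k = 3, n = 5, p = 0.9344
i=3: C(5,3)=10 * 0.9344^3 * 0.0656^2 = 0.0351
i=4: C(5,4)=5 * 0.9344^4 * 0.0656^1 = 0.25
i=5: C(5,5)=1 * 0.9344^5 * 0.0656^0 = 0.7123
R = sum of terms = 0.9974

0.9974


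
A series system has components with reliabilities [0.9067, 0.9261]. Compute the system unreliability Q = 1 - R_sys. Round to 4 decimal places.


Components: [0.9067, 0.9261]
After component 1: product = 0.9067
After component 2: product = 0.8397
R_sys = 0.8397
Q = 1 - 0.8397 = 0.1603

0.1603


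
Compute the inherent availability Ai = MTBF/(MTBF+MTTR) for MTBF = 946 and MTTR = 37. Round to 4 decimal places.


MTBF = 946
MTTR = 37
MTBF + MTTR = 983
Ai = 946 / 983
Ai = 0.9624

0.9624


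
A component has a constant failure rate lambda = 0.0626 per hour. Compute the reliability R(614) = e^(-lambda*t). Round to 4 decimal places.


lambda = 0.0626
t = 614
lambda * t = 38.4364
R(t) = e^(-38.4364)
R(t) = 0.0

0.0


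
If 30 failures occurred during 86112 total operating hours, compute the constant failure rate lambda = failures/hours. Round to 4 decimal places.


failures = 30
total_hours = 86112
lambda = 30 / 86112
lambda = 0.0003

0.0003


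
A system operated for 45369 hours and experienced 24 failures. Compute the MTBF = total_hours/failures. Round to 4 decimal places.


total_hours = 45369
failures = 24
MTBF = 45369 / 24
MTBF = 1890.375

1890.375


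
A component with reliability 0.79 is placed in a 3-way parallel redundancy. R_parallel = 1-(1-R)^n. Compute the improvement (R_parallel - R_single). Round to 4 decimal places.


R_single = 0.79, n = 3
1 - R_single = 0.21
(1 - R_single)^n = 0.21^3 = 0.0093
R_parallel = 1 - 0.0093 = 0.9907
Improvement = 0.9907 - 0.79
Improvement = 0.2007

0.2007


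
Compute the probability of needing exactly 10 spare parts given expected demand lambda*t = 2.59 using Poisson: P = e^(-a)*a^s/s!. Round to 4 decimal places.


a = 2.59, s = 10
e^(-a) = e^(-2.59) = 0.075
a^s = 2.59^10 = 13583.0607
s! = 3628800
P = 0.075 * 13583.0607 / 3628800
P = 0.0003

0.0003


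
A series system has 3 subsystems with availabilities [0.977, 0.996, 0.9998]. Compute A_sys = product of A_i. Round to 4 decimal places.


Subsystems: [0.977, 0.996, 0.9998]
After subsystem 1 (A=0.977): product = 0.977
After subsystem 2 (A=0.996): product = 0.9731
After subsystem 3 (A=0.9998): product = 0.9729
A_sys = 0.9729

0.9729


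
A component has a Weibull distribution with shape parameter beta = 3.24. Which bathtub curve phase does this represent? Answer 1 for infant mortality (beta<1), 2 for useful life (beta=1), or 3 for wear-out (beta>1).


beta = 3.24
Compare beta to 1:
beta < 1 => infant mortality (phase 1)
beta = 1 => useful life (phase 2)
beta > 1 => wear-out (phase 3)
Since beta = 3.24, this is wear-out (increasing failure rate)
Phase = 3

3


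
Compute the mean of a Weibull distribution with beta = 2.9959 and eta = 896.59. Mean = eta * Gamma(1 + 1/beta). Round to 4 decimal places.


beta = 2.9959, eta = 896.59
1/beta = 0.3338
1 + 1/beta = 1.3338
Gamma(1.3338) = 0.8929
Mean = 896.59 * 0.8929
Mean = 800.5884

800.5884


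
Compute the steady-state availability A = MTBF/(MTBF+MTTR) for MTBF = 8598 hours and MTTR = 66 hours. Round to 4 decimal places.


MTBF = 8598
MTTR = 66
MTBF + MTTR = 8664
A = 8598 / 8664
A = 0.9924

0.9924


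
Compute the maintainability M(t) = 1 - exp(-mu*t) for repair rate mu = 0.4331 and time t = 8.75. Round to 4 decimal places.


mu = 0.4331, t = 8.75
mu * t = 0.4331 * 8.75 = 3.7896
exp(-3.7896) = 0.0226
M(t) = 1 - 0.0226
M(t) = 0.9774

0.9774


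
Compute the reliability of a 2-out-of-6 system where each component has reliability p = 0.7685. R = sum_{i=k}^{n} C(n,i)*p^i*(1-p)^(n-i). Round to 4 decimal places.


k = 2, n = 6, p = 0.7685
i=2: C(6,2)=15 * 0.7685^2 * 0.2315^4 = 0.0254
i=3: C(6,3)=20 * 0.7685^3 * 0.2315^3 = 0.1126
i=4: C(6,4)=15 * 0.7685^4 * 0.2315^2 = 0.2804
i=5: C(6,5)=6 * 0.7685^5 * 0.2315^1 = 0.3723
i=6: C(6,6)=1 * 0.7685^6 * 0.2315^0 = 0.206
R = sum of terms = 0.9968

0.9968
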